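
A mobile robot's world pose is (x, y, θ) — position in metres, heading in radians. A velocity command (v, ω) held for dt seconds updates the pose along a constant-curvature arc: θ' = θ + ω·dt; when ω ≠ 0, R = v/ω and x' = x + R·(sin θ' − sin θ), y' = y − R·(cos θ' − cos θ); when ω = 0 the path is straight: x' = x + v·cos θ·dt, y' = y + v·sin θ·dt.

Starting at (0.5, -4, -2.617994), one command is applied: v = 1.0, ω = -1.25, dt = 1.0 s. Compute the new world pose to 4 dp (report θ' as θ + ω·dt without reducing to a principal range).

(-0.4313, -3.9052, -3.8680)

θ' = -2.6180 + -1.25·1.0 = -3.8680
R = v/ω = 1.0/-1.25 = -0.8000
x' = 0.5 + -0.8000·(sin -3.8680 − sin -2.6180) = -0.4313
y' = -4 − -0.8000·(cos -3.8680 − cos -2.6180) = -3.9052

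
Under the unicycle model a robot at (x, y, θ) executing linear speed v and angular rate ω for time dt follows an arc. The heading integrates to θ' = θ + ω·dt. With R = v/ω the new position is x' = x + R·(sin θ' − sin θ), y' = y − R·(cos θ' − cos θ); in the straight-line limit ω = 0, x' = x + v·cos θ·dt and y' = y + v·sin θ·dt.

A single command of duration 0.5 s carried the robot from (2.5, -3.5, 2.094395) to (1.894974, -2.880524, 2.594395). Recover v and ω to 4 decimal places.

Δθ = 2.594395 − 2.094395 = 0.500000
ω = Δθ/dt = 0.500000/0.5 = 1.0000
R = −Δy/(cos θ' − cos θ) = 1.7500
v = R·ω = 1.7500·1.0000 = 1.7500

v = 1.7500, ω = 1.0000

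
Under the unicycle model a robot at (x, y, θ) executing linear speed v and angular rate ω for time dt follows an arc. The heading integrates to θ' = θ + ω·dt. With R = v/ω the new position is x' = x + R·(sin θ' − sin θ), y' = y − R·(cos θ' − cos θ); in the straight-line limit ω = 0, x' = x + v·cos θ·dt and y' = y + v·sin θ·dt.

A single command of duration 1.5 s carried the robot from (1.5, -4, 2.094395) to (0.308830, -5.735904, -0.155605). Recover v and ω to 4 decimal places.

Δθ = -0.155605 − 2.094395 = -2.250000
ω = Δθ/dt = -2.250000/1.5 = -1.5000
R = −Δy/(cos θ' − cos θ) = 1.1667
v = R·ω = 1.1667·-1.5000 = -1.7500

v = -1.7500, ω = -1.5000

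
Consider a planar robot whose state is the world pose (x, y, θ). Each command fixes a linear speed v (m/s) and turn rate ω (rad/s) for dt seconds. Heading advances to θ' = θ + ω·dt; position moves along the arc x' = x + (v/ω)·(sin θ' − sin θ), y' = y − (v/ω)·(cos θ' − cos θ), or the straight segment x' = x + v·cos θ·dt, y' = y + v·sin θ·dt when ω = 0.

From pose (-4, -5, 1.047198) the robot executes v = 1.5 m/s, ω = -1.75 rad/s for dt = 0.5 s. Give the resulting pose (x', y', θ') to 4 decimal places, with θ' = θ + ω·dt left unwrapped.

(-3.4046, -4.5841, 0.1722)

θ' = 1.0472 + -1.75·0.5 = 0.1722
R = v/ω = 1.5/-1.75 = -0.8571
x' = -4 + -0.8571·(sin 0.1722 − sin 1.0472) = -3.4046
y' = -5 − -0.8571·(cos 0.1722 − cos 1.0472) = -4.5841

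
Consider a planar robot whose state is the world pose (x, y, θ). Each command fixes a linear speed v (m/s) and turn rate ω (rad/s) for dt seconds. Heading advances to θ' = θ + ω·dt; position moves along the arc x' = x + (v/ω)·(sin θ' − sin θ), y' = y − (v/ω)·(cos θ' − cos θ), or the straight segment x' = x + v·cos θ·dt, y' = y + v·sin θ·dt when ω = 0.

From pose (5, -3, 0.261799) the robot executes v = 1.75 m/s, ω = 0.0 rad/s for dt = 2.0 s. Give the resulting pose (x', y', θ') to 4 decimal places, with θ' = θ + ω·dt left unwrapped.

θ' = 0.2618 + 0.0·2.0 = 0.2618
ω = 0 → straight: x' = 5 + 1.75·cos(0.2618)·2.0 = 8.3807
y' = -3 + 1.75·sin(0.2618)·2.0 = -2.0941

(8.3807, -2.0941, 0.2618)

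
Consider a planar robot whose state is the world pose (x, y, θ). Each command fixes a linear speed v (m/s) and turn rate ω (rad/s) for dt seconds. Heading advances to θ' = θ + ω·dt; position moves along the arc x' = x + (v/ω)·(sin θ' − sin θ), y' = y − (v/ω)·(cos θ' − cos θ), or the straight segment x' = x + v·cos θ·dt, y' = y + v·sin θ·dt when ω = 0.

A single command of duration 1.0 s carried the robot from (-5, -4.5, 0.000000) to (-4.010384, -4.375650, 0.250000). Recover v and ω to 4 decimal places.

v = 1.0000, ω = 0.2500

Δθ = 0.250000 − 0.000000 = 0.250000
ω = Δθ/dt = 0.250000/1.0 = 0.2500
R = Δx/(sin θ' − sin θ) = 4.0000
v = R·ω = 4.0000·0.2500 = 1.0000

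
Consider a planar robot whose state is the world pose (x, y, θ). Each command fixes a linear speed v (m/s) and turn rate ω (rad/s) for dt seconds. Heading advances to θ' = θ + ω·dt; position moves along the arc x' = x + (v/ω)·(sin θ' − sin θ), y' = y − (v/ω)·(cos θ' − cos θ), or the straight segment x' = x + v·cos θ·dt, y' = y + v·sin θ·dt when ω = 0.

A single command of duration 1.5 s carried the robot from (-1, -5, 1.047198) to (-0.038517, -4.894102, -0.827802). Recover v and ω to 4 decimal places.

v = 0.7500, ω = -1.2500

Δθ = -0.827802 − 1.047198 = -1.875000
ω = Δθ/dt = -1.875000/1.5 = -1.2500
R = Δx/(sin θ' − sin θ) = -0.6000
v = R·ω = -0.6000·-1.2500 = 0.7500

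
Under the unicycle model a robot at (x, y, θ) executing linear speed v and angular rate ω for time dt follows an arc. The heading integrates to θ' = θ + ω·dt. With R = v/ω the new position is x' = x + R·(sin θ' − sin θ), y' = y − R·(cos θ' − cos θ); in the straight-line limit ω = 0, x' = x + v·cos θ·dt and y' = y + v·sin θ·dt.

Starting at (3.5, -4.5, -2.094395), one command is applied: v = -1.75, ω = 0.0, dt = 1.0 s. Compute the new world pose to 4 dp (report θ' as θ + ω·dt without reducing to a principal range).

(4.3750, -2.9845, -2.0944)

θ' = -2.0944 + 0.0·1.0 = -2.0944
ω = 0 → straight: x' = 3.5 + -1.75·cos(-2.0944)·1.0 = 4.3750
y' = -4.5 + -1.75·sin(-2.0944)·1.0 = -2.9845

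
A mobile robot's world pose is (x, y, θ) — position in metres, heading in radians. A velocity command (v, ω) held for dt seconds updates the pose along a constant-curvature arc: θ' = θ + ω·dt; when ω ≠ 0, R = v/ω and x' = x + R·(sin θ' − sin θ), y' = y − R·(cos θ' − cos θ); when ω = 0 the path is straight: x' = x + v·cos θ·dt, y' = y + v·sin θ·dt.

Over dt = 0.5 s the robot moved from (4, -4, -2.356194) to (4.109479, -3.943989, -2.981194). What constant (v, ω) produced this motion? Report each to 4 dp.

v = -0.2500, ω = -1.2500

Δθ = -2.981194 − -2.356194 = -0.625000
ω = Δθ/dt = -0.625000/0.5 = -1.2500
R = Δx/(sin θ' − sin θ) = 0.2000
v = R·ω = 0.2000·-1.2500 = -0.2500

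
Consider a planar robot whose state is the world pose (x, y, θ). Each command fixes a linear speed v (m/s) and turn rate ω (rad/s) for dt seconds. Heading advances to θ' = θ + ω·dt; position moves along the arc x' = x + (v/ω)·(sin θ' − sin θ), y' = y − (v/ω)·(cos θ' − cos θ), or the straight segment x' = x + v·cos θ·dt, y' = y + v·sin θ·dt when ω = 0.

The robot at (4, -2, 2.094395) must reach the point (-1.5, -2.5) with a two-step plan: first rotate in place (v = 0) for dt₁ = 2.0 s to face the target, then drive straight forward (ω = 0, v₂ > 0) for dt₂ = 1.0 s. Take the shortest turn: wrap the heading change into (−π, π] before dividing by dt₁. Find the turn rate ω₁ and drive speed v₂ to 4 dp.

ω₁ = 0.5689, v₂ = 5.5227

heading to target = atan2(-2.5−-2, -1.5−4) = -3.0509
Δθ = wrap(-3.0509 − 2.0944) = 1.1379; ω₁ = Δθ/dt₁ = 0.5689
distance = √((-1.5−4)² + (-2.5−-2)²) = 5.5227; v₂ = distance/dt₂ = 5.5227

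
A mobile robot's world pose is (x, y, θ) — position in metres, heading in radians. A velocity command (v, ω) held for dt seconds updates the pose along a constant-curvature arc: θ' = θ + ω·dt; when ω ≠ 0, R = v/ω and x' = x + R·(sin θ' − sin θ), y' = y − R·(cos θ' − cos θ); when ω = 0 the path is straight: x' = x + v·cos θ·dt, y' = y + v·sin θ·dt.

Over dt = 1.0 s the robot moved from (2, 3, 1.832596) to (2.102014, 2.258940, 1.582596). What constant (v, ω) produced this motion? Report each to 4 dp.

v = -0.7500, ω = -0.2500

Δθ = 1.582596 − 1.832596 = -0.250000
ω = Δθ/dt = -0.250000/1.0 = -0.2500
R = −Δy/(cos θ' − cos θ) = 3.0000
v = R·ω = 3.0000·-0.2500 = -0.7500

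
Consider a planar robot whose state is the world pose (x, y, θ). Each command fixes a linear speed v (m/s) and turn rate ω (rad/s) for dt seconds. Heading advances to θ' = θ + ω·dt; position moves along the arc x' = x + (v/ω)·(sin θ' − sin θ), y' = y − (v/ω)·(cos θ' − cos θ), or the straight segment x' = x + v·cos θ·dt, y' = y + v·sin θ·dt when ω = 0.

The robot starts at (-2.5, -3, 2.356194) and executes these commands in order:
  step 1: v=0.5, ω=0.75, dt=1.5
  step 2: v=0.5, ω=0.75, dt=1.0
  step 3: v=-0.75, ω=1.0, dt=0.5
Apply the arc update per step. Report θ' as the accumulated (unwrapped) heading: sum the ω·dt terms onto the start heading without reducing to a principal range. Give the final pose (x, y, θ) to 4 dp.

step 1: θ'=3.4812 (R=0.6667) → pose (-3.1935, -2.8428, 3.4812)
step 2: θ'=4.2312 (R=0.6667) → pose (-3.5624, -3.1628, 4.2312)
step 3: θ'=4.7312 (R=-0.7500) → pose (-3.4773, -2.8016, 4.7312)

(-3.4773, -2.8016, 4.7312)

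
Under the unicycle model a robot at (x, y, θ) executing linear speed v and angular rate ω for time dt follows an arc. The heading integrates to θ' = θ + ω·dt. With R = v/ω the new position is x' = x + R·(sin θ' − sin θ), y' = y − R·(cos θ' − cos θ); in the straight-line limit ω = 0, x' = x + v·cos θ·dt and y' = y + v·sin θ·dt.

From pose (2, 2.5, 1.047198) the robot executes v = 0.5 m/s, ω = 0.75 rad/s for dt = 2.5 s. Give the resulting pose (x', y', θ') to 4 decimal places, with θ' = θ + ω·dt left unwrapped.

(1.5677, 3.4840, 2.9222)

θ' = 1.0472 + 0.75·2.5 = 2.9222
R = v/ω = 0.5/0.75 = 0.6667
x' = 2 + 0.6667·(sin 2.9222 − sin 1.0472) = 1.5677
y' = 2.5 − 0.6667·(cos 2.9222 − cos 1.0472) = 3.4840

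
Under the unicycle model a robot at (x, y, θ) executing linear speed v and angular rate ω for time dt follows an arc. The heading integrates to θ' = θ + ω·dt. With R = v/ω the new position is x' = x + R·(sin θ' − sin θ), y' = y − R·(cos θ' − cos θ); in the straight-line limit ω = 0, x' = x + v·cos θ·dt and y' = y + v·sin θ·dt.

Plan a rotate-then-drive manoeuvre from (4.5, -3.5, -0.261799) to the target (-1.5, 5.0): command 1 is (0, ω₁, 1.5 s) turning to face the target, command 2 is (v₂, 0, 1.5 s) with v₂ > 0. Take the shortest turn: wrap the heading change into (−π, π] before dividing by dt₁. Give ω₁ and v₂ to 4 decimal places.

ω₁ = 1.6315, v₂ = 6.9362

heading to target = atan2(5−-3.5, -1.5−4.5) = 2.1855
Δθ = wrap(2.1855 − -0.2618) = 2.4473; ω₁ = Δθ/dt₁ = 1.6315
distance = √((-1.5−4.5)² + (5−-3.5)²) = 10.4043; v₂ = distance/dt₂ = 6.9362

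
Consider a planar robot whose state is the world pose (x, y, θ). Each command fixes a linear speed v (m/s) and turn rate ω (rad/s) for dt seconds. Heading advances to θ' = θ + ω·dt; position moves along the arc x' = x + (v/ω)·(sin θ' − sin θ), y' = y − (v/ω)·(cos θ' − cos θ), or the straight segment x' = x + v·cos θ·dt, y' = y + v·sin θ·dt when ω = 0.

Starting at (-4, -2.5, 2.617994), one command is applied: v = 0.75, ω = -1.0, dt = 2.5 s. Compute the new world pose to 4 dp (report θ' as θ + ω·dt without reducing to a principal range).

(-3.7133, -1.1057, 0.1180)

θ' = 2.6180 + -1.0·2.5 = 0.1180
R = v/ω = 0.75/-1.0 = -0.7500
x' = -4 + -0.7500·(sin 0.1180 − sin 2.6180) = -3.7133
y' = -2.5 − -0.7500·(cos 0.1180 − cos 2.6180) = -1.1057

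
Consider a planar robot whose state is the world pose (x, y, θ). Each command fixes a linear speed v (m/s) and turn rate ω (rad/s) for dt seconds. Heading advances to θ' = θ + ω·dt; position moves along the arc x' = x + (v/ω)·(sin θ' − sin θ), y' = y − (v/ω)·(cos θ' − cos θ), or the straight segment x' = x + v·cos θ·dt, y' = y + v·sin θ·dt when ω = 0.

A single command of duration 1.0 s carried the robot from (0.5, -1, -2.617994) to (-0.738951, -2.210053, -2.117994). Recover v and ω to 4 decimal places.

Δθ = -2.117994 − -2.617994 = 0.500000
ω = Δθ/dt = 0.500000/1.0 = 0.5000
R = Δx/(sin θ' − sin θ) = 3.5000
v = R·ω = 3.5000·0.5000 = 1.7500

v = 1.7500, ω = 0.5000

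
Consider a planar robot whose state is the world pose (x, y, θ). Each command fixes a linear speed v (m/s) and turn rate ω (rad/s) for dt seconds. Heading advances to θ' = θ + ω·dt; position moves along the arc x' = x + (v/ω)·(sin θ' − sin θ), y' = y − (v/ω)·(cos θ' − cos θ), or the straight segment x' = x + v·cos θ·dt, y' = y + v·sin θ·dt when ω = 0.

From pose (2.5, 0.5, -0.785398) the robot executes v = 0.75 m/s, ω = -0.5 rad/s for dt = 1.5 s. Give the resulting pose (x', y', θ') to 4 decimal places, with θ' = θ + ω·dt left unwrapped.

(2.9384, -0.5076, -1.5354)

θ' = -0.7854 + -0.5·1.5 = -1.5354
R = v/ω = 0.75/-0.5 = -1.5000
x' = 2.5 + -1.5000·(sin -1.5354 − sin -0.7854) = 2.9384
y' = 0.5 − -1.5000·(cos -1.5354 − cos -0.7854) = -0.5076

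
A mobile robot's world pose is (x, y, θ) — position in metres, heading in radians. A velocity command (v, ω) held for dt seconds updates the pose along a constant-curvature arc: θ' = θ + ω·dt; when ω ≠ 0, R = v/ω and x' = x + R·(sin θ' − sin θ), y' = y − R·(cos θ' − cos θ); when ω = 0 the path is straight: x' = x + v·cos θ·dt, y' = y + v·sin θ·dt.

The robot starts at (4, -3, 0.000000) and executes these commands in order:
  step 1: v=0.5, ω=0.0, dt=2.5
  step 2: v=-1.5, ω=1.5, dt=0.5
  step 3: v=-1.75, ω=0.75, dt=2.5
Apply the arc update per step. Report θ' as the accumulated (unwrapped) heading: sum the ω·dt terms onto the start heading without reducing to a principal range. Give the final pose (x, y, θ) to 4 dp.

step 1: θ'=0.0000 (straight) → pose (5.2500, -3.0000, 0.0000)
step 2: θ'=0.7500 (R=-1.0000) → pose (4.5684, -3.2683, 0.7500)
step 3: θ'=2.6250 (R=-2.3333) → pose (5.0064, -7.0044, 2.6250)

(5.0064, -7.0044, 2.6250)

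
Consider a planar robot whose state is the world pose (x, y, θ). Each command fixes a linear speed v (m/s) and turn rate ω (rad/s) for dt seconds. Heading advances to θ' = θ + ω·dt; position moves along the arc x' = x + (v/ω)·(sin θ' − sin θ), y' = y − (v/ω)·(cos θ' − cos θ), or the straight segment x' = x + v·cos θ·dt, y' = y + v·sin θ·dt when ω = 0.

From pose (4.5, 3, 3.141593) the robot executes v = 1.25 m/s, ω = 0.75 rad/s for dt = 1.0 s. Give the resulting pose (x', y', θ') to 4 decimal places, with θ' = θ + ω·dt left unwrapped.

θ' = 3.1416 + 0.75·1.0 = 3.8916
R = v/ω = 1.25/0.75 = 1.6667
x' = 4.5 + 1.6667·(sin 3.8916 − sin 3.1416) = 3.3639
y' = 3 − 1.6667·(cos 3.8916 − cos 3.1416) = 2.5528

(3.3639, 2.5528, 3.8916)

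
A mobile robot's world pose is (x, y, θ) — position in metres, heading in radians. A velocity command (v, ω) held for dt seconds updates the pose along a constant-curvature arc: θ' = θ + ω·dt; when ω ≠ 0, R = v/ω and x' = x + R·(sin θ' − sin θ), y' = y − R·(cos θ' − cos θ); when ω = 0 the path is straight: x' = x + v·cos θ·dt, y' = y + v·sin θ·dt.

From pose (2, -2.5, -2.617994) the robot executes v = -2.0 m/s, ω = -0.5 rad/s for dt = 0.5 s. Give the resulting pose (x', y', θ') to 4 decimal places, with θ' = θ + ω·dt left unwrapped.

θ' = -2.6180 + -0.5·0.5 = -2.8680
R = v/ω = -2.0/-0.5 = 4.0000
x' = 2 + 4.0000·(sin -2.8680 − sin -2.6180) = 2.9192
y' = -2.5 − 4.0000·(cos -2.8680 − cos -2.6180) = -2.1129

(2.9192, -2.1129, -2.8680)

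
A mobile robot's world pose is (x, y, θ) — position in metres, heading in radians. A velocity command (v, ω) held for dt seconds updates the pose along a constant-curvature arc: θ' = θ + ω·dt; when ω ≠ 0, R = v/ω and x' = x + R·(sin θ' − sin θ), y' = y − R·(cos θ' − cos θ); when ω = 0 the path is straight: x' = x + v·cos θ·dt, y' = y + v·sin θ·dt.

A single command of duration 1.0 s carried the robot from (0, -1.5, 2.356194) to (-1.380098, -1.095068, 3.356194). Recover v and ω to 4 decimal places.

Δθ = 3.356194 − 2.356194 = 1.000000
ω = Δθ/dt = 1.000000/1.0 = 1.0000
R = Δx/(sin θ' − sin θ) = 1.5000
v = R·ω = 1.5000·1.0000 = 1.5000

v = 1.5000, ω = 1.0000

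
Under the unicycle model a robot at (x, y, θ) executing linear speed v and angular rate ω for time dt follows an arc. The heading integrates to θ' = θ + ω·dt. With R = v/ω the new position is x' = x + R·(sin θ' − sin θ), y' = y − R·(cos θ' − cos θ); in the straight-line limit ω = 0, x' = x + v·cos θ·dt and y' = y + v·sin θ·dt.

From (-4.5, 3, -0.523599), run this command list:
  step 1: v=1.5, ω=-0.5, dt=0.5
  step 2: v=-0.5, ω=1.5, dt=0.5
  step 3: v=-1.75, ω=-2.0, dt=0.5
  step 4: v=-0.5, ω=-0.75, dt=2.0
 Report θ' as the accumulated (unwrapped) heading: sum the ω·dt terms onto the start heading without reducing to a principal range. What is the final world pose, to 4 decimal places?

(-4.6724, 3.9526, -2.5236)

step 1: θ'=-0.7736 (R=-3.0000) → pose (-3.9039, 2.5481, -0.7736)
step 2: θ'=-0.0236 (R=-0.3333) → pose (-4.1289, 2.6429, -0.0236)
step 3: θ'=-1.0236 (R=0.8750) → pose (-4.8555, 3.0624, -1.0236)
step 4: θ'=-2.5236 (R=0.6667) → pose (-4.6724, 3.9526, -2.5236)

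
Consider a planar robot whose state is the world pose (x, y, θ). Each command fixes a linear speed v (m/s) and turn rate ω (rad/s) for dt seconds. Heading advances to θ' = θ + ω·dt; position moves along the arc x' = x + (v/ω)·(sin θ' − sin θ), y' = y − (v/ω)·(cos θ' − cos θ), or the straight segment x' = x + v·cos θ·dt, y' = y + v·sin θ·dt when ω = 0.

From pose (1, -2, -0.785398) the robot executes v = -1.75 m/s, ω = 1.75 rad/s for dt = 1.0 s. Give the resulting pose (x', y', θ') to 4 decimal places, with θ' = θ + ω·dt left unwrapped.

θ' = -0.7854 + 1.75·1.0 = 0.9646
R = v/ω = -1.75/1.75 = -1.0000
x' = 1 + -1.0000·(sin 0.9646 − sin -0.7854) = -0.5289
y' = -2 − -1.0000·(cos 0.9646 − cos -0.7854) = -2.1374

(-0.5289, -2.1374, 0.9646)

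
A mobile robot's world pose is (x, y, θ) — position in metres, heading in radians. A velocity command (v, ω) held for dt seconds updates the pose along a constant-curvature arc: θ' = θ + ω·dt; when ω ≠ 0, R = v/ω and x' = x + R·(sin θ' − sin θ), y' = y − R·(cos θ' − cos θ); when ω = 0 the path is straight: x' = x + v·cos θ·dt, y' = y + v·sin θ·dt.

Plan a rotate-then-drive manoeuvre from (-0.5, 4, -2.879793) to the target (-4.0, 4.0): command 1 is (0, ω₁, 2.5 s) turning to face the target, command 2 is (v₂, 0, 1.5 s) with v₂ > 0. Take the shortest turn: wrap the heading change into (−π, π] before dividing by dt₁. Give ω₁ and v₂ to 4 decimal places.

ω₁ = -0.1047, v₂ = 2.3333

heading to target = atan2(4−4, -4−-0.5) = 3.1416
Δθ = wrap(3.1416 − -2.8798) = -0.2618; ω₁ = Δθ/dt₁ = -0.1047
distance = √((-4−-0.5)² + (4−4)²) = 3.5000; v₂ = distance/dt₂ = 2.3333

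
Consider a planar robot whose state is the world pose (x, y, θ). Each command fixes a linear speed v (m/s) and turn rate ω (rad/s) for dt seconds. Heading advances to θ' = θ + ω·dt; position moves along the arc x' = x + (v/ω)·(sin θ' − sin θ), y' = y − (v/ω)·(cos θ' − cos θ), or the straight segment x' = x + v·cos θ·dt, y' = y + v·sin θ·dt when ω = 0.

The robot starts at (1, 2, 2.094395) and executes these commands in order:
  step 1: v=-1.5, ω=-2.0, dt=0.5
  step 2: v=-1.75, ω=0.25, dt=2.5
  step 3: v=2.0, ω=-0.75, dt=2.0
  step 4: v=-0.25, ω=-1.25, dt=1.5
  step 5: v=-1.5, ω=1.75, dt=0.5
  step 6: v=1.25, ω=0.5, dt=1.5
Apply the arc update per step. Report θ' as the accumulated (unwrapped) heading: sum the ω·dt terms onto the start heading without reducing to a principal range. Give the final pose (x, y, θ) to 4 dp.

(3.5607, 0.2033, -0.0306)

step 1: θ'=1.0944 (R=0.7500) → pose (1.0170, 1.2811, 1.0944)
step 2: θ'=1.7194 (R=-7.0000) → pose (0.3147, -2.9654, 1.7194)
step 3: θ'=0.2194 (R=-2.6667) → pose (2.3716, 0.0322, 0.2194)
step 4: θ'=-1.6556 (R=0.2000) → pose (2.1288, 0.2443, -1.6556)
step 5: θ'=-0.7806 (R=-0.8571) → pose (1.8779, 0.9259, -0.7806)
step 6: θ'=-0.0306 (R=2.5000) → pose (3.5607, 0.2033, -0.0306)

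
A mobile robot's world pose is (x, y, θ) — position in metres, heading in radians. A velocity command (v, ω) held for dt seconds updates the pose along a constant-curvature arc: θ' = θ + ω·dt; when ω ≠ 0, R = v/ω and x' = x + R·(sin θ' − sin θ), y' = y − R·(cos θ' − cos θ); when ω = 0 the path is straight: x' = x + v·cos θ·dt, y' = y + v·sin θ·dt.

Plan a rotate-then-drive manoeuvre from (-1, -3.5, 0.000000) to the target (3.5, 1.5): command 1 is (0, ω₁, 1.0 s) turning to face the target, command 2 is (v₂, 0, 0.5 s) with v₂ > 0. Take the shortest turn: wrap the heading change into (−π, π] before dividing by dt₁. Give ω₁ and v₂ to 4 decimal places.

ω₁ = 0.8380, v₂ = 13.4536

heading to target = atan2(1.5−-3.5, 3.5−-1) = 0.8380
Δθ = wrap(0.8380 − 0.0000) = 0.8380; ω₁ = Δθ/dt₁ = 0.8380
distance = √((3.5−-1)² + (1.5−-3.5)²) = 6.7268; v₂ = distance/dt₂ = 13.4536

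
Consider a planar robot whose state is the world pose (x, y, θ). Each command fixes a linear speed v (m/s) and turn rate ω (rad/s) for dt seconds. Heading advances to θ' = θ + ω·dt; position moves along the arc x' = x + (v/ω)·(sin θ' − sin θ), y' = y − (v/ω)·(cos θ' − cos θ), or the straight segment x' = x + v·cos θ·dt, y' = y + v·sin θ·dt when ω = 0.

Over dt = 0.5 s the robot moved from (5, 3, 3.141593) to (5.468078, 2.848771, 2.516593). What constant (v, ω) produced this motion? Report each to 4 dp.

Δθ = 2.516593 − 3.141593 = -0.625000
ω = Δθ/dt = -0.625000/0.5 = -1.2500
R = Δx/(sin θ' − sin θ) = 0.8000
v = R·ω = 0.8000·-1.2500 = -1.0000

v = -1.0000, ω = -1.2500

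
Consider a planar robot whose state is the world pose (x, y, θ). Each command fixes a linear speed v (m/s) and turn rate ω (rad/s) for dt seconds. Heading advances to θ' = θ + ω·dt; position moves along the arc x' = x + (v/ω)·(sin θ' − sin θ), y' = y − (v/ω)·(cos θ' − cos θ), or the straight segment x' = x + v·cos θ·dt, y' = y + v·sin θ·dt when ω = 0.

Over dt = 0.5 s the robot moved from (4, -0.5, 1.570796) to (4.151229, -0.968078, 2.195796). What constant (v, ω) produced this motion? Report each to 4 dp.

v = -1.0000, ω = 1.2500

Δθ = 2.195796 − 1.570796 = 0.625000
ω = Δθ/dt = 0.625000/0.5 = 1.2500
R = −Δy/(cos θ' − cos θ) = -0.8000
v = R·ω = -0.8000·1.2500 = -1.0000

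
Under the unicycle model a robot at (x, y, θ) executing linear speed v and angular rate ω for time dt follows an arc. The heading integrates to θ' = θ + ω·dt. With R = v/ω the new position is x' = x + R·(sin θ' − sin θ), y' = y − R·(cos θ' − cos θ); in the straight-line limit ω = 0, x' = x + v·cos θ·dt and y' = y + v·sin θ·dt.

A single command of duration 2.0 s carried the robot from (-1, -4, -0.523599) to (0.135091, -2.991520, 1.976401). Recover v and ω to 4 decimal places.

v = 1.0000, ω = 1.2500

Δθ = 1.976401 − -0.523599 = 2.500000
ω = Δθ/dt = 2.500000/2.0 = 1.2500
R = Δx/(sin θ' − sin θ) = 0.8000
v = R·ω = 0.8000·1.2500 = 1.0000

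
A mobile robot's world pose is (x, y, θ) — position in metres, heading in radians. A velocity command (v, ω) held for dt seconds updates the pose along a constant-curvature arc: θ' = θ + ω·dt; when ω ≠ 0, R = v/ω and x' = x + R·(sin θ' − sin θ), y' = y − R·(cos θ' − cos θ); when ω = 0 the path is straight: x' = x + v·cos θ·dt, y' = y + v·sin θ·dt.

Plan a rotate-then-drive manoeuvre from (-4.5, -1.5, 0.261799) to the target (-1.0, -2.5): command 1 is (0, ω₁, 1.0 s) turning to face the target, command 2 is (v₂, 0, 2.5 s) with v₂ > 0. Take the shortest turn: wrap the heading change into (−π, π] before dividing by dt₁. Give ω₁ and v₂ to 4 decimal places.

heading to target = atan2(-2.5−-1.5, -1−-4.5) = -0.2783
Δθ = wrap(-0.2783 − 0.2618) = -0.5401; ω₁ = Δθ/dt₁ = -0.5401
distance = √((-1−-4.5)² + (-2.5−-1.5)²) = 3.6401; v₂ = distance/dt₂ = 1.4560

ω₁ = -0.5401, v₂ = 1.4560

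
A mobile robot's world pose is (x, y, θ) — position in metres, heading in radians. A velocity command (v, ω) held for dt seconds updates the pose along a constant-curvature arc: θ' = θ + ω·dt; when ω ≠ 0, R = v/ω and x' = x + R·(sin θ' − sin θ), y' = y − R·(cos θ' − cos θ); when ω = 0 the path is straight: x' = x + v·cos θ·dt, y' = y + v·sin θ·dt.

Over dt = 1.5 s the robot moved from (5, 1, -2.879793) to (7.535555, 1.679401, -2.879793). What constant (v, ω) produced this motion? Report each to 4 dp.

v = -1.7500, ω = 0.0000

Δθ = -2.879793 − -2.879793 = 0.000000
ω = Δθ/dt = 0.000000/1.5 = 0.0000
ω = 0 → v = (Δx·cos θ + Δy·sin θ)/dt = -1.7500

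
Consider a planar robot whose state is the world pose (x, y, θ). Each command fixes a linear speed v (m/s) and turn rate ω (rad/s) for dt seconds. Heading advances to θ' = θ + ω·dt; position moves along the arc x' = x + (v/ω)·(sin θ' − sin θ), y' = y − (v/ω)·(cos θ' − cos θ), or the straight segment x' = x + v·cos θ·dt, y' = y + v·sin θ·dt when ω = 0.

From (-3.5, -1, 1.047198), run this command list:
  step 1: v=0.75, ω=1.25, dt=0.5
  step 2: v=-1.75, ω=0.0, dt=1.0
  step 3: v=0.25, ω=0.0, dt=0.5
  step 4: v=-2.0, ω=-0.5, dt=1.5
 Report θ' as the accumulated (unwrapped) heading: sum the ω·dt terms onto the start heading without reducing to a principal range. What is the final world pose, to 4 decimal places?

(-4.0499, -5.0771, 0.9222)

step 1: θ'=1.6722 (R=0.6000) → pose (-3.4227, -0.6393, 1.6722)
step 2: θ'=1.6722 (straight) → pose (-3.2455, -2.3803, 1.6722)
step 3: θ'=1.6722 (straight) → pose (-3.2582, -2.2559, 1.6722)
step 4: θ'=0.9222 (R=4.0000) → pose (-4.0499, -5.0771, 0.9222)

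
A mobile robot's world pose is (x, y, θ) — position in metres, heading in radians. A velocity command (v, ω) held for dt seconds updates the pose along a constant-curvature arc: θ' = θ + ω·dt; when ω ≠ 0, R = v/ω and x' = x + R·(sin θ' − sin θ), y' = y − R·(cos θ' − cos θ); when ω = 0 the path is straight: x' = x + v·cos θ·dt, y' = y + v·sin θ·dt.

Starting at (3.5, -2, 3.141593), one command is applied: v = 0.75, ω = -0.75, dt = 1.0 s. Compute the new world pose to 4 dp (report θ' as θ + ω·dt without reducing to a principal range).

θ' = 3.1416 + -0.75·1.0 = 2.3916
R = v/ω = 0.75/-0.75 = -1.0000
x' = 3.5 + -1.0000·(sin 2.3916 − sin 3.1416) = 2.8184
y' = -2 − -1.0000·(cos 2.3916 − cos 3.1416) = -1.7317

(2.8184, -1.7317, 2.3916)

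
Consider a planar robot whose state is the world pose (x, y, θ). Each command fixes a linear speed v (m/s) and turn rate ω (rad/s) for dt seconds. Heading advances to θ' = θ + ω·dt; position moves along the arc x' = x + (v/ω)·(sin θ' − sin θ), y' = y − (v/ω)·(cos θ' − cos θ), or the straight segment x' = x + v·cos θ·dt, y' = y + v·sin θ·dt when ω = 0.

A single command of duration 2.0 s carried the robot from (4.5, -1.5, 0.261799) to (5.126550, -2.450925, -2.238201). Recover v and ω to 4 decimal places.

Δθ = -2.238201 − 0.261799 = -2.500000
ω = Δθ/dt = -2.500000/2.0 = -1.2500
R = −Δy/(cos θ' − cos θ) = -0.6000
v = R·ω = -0.6000·-1.2500 = 0.7500

v = 0.7500, ω = -1.2500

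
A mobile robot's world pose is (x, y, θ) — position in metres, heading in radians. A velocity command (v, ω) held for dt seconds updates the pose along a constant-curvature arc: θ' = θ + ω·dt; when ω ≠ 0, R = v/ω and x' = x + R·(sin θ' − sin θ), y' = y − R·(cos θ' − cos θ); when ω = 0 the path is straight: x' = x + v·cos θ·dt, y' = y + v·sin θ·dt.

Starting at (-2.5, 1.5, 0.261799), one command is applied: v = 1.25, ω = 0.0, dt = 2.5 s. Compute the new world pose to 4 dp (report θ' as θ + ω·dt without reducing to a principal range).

θ' = 0.2618 + 0.0·2.5 = 0.2618
ω = 0 → straight: x' = -2.5 + 1.25·cos(0.2618)·2.5 = 0.5185
y' = 1.5 + 1.25·sin(0.2618)·2.5 = 2.3088

(0.5185, 2.3088, 0.2618)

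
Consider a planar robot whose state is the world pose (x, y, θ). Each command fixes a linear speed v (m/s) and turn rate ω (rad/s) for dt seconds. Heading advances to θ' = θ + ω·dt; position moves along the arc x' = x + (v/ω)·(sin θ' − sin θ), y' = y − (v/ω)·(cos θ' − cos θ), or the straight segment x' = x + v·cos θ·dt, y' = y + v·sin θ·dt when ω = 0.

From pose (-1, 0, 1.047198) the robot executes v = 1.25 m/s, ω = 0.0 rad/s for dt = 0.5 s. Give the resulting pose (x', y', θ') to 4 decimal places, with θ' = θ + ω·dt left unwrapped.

θ' = 1.0472 + 0.0·0.5 = 1.0472
ω = 0 → straight: x' = -1 + 1.25·cos(1.0472)·0.5 = -0.6875
y' = 0 + 1.25·sin(1.0472)·0.5 = 0.5413

(-0.6875, 0.5413, 1.0472)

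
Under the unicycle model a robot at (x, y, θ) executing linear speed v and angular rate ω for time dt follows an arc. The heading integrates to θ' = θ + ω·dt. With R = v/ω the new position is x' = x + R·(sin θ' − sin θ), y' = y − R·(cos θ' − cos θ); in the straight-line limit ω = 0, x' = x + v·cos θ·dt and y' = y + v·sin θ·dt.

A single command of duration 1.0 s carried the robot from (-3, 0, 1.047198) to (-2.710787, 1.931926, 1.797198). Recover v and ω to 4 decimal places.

v = 2.0000, ω = 0.7500

Δθ = 1.797198 − 1.047198 = 0.750000
ω = Δθ/dt = 0.750000/1.0 = 0.7500
R = −Δy/(cos θ' − cos θ) = 2.6667
v = R·ω = 2.6667·0.7500 = 2.0000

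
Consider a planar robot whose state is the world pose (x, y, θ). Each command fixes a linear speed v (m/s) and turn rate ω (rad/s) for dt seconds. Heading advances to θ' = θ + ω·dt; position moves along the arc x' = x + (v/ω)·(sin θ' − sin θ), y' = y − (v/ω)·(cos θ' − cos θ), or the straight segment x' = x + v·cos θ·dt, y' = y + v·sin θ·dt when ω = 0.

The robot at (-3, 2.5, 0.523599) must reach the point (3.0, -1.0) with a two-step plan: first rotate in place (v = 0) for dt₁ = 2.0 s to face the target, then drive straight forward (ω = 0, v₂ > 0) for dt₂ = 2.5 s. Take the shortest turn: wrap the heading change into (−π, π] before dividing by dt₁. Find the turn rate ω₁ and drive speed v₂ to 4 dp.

heading to target = atan2(-1−2.5, 3−-3) = -0.5281
Δθ = wrap(-0.5281 − 0.5236) = -1.0517; ω₁ = Δθ/dt₁ = -0.5258
distance = √((3−-3)² + (-1−2.5)²) = 6.9462; v₂ = distance/dt₂ = 2.7785

ω₁ = -0.5258, v₂ = 2.7785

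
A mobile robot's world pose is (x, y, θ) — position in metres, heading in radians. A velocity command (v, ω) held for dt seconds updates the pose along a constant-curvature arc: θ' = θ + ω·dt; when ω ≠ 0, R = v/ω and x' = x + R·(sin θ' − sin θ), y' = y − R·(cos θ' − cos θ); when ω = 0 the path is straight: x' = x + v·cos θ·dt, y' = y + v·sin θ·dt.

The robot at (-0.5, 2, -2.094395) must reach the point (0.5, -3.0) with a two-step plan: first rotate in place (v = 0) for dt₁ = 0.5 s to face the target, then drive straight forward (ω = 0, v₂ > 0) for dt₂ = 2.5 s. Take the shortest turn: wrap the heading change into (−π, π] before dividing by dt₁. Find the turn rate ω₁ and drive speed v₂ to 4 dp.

heading to target = atan2(-3−2, 0.5−-0.5) = -1.3734
Δθ = wrap(-1.3734 − -2.0944) = 0.7210; ω₁ = Δθ/dt₁ = 1.4420
distance = √((0.5−-0.5)² + (-3−2)²) = 5.0990; v₂ = distance/dt₂ = 2.0396

ω₁ = 1.4420, v₂ = 2.0396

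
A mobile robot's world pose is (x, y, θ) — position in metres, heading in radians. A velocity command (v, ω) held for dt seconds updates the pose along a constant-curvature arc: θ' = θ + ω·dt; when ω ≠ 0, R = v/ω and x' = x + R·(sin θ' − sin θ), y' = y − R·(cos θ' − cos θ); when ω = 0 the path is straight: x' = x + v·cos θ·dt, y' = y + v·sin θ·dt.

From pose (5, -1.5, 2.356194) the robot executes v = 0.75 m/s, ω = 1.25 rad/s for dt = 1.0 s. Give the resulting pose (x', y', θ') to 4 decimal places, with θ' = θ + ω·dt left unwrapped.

θ' = 2.3562 + 1.25·1.0 = 3.6062
R = v/ω = 0.75/1.25 = 0.6000
x' = 5 + 0.6000·(sin 3.6062 − sin 2.3562) = 4.3069
y' = -1.5 − 0.6000·(cos 3.6062 − cos 2.3562) = -1.3879

(4.3069, -1.3879, 3.6062)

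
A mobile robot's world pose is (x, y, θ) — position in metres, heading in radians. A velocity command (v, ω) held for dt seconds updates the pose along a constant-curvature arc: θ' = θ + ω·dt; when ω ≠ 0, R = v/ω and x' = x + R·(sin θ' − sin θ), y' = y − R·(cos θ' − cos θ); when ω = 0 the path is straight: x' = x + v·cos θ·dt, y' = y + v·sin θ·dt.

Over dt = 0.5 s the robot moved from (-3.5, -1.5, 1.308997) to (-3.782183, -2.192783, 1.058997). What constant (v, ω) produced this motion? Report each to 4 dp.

v = -1.5000, ω = -0.5000

Δθ = 1.058997 − 1.308997 = -0.250000
ω = Δθ/dt = -0.250000/0.5 = -0.5000
R = −Δy/(cos θ' − cos θ) = 3.0000
v = R·ω = 3.0000·-0.5000 = -1.5000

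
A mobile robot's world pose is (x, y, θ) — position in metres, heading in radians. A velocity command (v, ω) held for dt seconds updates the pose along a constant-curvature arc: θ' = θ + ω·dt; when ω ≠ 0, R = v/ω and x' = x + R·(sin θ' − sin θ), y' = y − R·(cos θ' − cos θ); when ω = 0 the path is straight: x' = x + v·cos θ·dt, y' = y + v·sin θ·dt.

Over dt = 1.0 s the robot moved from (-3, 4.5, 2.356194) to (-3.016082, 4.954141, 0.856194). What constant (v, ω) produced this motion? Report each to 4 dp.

Δθ = 0.856194 − 2.356194 = -1.500000
ω = Δθ/dt = -1.500000/1.0 = -1.5000
R = −Δy/(cos θ' − cos θ) = -0.3333
v = R·ω = -0.3333·-1.5000 = 0.5000

v = 0.5000, ω = -1.5000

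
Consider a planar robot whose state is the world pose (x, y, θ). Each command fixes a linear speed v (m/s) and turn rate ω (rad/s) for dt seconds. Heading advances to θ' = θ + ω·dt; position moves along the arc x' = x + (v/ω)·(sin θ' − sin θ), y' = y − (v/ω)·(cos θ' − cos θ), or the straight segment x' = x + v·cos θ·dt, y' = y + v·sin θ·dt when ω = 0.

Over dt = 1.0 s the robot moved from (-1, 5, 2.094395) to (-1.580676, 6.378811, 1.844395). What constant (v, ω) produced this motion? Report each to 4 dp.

v = 1.5000, ω = -0.2500

Δθ = 1.844395 − 2.094395 = -0.250000
ω = Δθ/dt = -0.250000/1.0 = -0.2500
R = −Δy/(cos θ' − cos θ) = -6.0000
v = R·ω = -6.0000·-0.2500 = 1.5000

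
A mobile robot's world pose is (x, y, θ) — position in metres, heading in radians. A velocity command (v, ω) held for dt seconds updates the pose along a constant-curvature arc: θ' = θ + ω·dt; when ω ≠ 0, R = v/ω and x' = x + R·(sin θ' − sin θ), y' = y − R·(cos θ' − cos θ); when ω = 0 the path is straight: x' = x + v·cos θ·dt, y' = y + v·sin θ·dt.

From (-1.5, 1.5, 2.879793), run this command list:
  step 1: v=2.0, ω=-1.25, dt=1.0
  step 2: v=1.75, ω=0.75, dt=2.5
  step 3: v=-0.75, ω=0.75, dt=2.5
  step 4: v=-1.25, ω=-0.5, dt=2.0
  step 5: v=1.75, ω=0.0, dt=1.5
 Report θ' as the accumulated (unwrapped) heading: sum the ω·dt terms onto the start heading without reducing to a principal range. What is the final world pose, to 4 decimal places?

(-6.6676, 6.4309, 4.3798)

step 1: θ'=1.6298 (R=-1.6000) → pose (-2.6831, 2.9511, 1.6298)
step 2: θ'=3.5048 (R=2.3333) → pose (-5.8413, 4.9947, 3.5048)
step 3: θ'=5.3798 (R=-1.0000) → pose (-5.4112, 6.5484, 5.3798)
step 4: θ'=4.3798 (R=2.5000) → pose (-5.8106, 8.9120, 4.3798)
step 5: θ'=4.3798 (straight) → pose (-6.6676, 6.4309, 4.3798)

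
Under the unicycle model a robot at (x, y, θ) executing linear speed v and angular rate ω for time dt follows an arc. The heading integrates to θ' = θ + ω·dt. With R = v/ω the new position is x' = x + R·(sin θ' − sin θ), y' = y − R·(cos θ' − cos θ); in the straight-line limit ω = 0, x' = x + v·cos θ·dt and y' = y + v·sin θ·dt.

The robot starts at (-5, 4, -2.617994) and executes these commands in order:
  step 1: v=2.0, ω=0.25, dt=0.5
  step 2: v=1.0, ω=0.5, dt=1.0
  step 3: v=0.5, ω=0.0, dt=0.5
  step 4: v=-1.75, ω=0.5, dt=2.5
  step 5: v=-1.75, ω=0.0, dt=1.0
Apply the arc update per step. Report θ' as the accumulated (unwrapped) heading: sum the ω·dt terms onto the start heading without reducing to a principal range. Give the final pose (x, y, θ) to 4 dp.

step 1: θ'=-2.4930 (R=8.0000) → pose (-5.8326, 3.4472, -2.4930)
step 2: θ'=-1.9930 (R=2.0000) → pose (-6.4488, 2.6729, -1.9930)
step 3: θ'=-1.9930 (straight) → pose (-6.5512, 2.4449, -1.9930)
step 4: θ'=-0.7430 (R=-3.5000) → pose (-7.3762, 6.4566, -0.7430)
step 5: θ'=-0.7430 (straight) → pose (-8.6650, 7.6405, -0.7430)

(-8.6650, 7.6405, -0.7430)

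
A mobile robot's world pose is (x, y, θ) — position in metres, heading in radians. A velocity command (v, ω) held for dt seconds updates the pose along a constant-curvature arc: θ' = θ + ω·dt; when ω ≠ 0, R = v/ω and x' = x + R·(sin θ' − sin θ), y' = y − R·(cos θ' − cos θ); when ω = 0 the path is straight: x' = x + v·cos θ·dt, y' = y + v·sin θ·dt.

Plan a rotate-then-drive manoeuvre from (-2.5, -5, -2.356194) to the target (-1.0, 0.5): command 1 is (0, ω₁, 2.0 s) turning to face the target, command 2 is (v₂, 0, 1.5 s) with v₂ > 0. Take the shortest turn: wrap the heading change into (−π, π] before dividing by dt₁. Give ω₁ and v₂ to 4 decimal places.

heading to target = atan2(0.5−-5, -1−-2.5) = 1.3045
Δθ = wrap(1.3045 − -2.3562) = -2.6224; ω₁ = Δθ/dt₁ = -1.3112
distance = √((-1−-2.5)² + (0.5−-5)²) = 5.7009; v₂ = distance/dt₂ = 3.8006

ω₁ = -1.3112, v₂ = 3.8006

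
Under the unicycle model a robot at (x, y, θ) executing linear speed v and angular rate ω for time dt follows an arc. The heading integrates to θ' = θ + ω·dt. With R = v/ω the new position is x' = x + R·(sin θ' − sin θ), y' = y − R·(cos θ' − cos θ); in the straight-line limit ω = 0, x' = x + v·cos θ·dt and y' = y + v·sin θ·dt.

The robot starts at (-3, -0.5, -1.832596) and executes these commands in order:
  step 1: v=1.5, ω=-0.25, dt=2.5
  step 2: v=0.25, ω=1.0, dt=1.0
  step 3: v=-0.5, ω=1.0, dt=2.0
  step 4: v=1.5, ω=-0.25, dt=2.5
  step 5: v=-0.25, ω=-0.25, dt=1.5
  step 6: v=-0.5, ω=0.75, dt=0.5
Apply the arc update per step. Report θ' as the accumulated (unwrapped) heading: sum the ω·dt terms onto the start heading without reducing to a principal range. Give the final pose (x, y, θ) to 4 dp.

step 1: θ'=-2.4576 (R=-6.0000) → pose (-5.0042, -3.5974, -2.4576)
step 2: θ'=-1.4576 (R=0.2500) → pose (-5.0946, -3.8194, -1.4576)
step 3: θ'=0.5424 (R=-0.5000) → pose (-5.8495, -3.4477, 0.5424)
step 4: θ'=-0.0826 (R=-6.0000) → pose (-2.2573, -2.6069, -0.0826)
step 5: θ'=-0.4576 (R=1.0000) → pose (-2.6166, -2.5075, -0.4576)
step 6: θ'=-0.0826 (R=-0.6667) → pose (-2.8561, -2.4411, -0.0826)

(-2.8561, -2.4411, -0.0826)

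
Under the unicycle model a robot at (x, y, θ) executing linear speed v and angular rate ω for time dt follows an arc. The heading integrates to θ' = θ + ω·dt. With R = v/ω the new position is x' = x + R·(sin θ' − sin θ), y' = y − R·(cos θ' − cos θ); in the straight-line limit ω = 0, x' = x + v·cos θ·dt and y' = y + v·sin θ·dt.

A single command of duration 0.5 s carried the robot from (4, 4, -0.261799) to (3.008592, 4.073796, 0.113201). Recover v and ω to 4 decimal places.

v = -2.0000, ω = 0.7500

Δθ = 0.113201 − -0.261799 = 0.375000
ω = Δθ/dt = 0.375000/0.5 = 0.7500
R = Δx/(sin θ' − sin θ) = -2.6667
v = R·ω = -2.6667·0.7500 = -2.0000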